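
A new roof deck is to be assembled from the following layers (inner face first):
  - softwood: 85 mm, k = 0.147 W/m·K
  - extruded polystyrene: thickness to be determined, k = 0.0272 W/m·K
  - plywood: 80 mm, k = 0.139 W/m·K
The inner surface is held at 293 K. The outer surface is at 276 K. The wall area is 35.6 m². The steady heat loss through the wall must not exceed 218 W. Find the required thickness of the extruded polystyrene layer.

Series thermal resistances:
R_softwood = L/(kA) = 0.085/(0.147×35.6) = 0.01624 K/W
R_plywood = L/(kA) = 0.08/(0.139×35.6) = 0.01617 K/W
Sum of the known resistances R_other = 0.03241 K/W
Required total resistance R_tot = ΔT/Q_allow = 17/218 = 0.07798 K/W
R_extruded polystyrene = R_tot − R_other = 0.04557 K/W
L = R·k·A = 0.04557×0.0272×35.6

L ≈ 44.1 mm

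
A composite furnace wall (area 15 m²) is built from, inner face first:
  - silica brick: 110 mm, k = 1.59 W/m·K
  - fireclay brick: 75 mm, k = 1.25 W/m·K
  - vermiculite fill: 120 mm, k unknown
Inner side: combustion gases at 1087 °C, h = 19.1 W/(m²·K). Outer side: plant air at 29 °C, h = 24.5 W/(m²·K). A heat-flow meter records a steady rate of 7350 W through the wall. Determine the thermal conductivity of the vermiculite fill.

k ≈ 0.062 W/(m·K)

Model the wall as resistances in series:
R_inner film = 1/(h_i·A) = 1/(19.1×15) = 0.00349 K/W
R_silica brick = L/(kA) = 0.11/(1.59×15) = 0.004612 K/W
R_fireclay brick = L/(kA) = 0.075/(1.25×15) = 0.004 K/W
R_outer film = 1/(h_o·A) = 1/(24.5×15) = 0.002721 K/W
Sum of known resistances R_other = 0.01482 K/W
Total R = ΔT/Q = 1058/7350 = 0.1439 K/W
R_vermiculite fill = R_total − R_other = 0.1291 K/W
k = L/(R·A) = 0.12/(0.1291×15)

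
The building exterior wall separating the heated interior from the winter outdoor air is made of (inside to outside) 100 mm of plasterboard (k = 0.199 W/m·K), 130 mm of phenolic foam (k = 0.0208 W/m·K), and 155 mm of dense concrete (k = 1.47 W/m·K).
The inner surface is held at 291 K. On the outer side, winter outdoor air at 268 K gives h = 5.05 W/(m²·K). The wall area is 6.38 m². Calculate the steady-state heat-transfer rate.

Q ≈ 20.8 W

Model the wall as resistances in series:
R_plasterboard = L/(kA) = 0.1/(0.199×6.38) = 0.07876 K/W
R_phenolic foam = L/(kA) = 0.13/(0.0208×6.38) = 0.9796 K/W
R_dense concrete = L/(kA) = 0.155/(1.47×6.38) = 0.01653 K/W
R_outer film = 1/(h_o·A) = 1/(5.05×6.38) = 0.03104 K/W
R_total = 1.106 K/W
Q = ΔT / R_total = 23 / 1.106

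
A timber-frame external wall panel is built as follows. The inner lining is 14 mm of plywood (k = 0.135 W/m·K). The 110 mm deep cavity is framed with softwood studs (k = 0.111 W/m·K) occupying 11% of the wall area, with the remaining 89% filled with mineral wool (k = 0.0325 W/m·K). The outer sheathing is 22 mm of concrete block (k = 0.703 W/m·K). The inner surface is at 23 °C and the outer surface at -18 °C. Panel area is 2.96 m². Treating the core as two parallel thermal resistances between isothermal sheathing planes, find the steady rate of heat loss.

Sheathing layers in series; stud and cavity paths in parallel between them.
R_inner = 0.014/(0.135×2.96) = 0.03504 K/W
R_stud  = 0.11/(0.111×0.11×2.96) = 3.044 K/W
R_cav   = 0.11/(0.0325×0.89×2.96) = 1.285 K/W
1/R_core = 1/R_stud + 1/R_cav → R_core = 0.9034 K/W
R_outer = 0.022/(0.703×2.96) = 0.01057 K/W
R_total = 0.949 K/W
Q = ΔT/R_total = 41/0.949

Q ≈ 43.2 W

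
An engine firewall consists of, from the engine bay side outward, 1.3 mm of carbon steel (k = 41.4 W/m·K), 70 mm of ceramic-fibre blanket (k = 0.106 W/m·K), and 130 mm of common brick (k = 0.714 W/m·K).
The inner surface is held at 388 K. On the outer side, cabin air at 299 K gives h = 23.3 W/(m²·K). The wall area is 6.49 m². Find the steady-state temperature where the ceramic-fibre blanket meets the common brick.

T ≈ 322 K

Series thermal resistances:
R_carbon steel = L/(kA) = 0.0013/(41.4×6.49) = 4.838×10^-6 K/W
R_ceramic-fibre blanket = L/(kA) = 0.07/(0.106×6.49) = 0.1018 K/W
R_common brick = L/(kA) = 0.13/(0.714×6.49) = 0.02805 K/W
R_outer film = 1/(h_o·A) = 1/(23.3×6.49) = 0.006613 K/W
R_total = 0.1364 K/W;  Q = ΔT/R_total = 89/0.1364 = 652.4 W
T_interface = T_inner − Q·ΣR(inner→interface) = 388 − 652×0.1018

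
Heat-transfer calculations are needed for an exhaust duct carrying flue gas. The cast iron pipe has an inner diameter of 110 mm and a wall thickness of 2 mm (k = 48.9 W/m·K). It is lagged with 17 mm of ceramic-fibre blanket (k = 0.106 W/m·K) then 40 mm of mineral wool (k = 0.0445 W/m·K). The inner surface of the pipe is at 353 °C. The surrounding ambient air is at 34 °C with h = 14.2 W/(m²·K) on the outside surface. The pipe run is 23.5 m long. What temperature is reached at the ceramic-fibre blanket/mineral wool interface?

Radial resistances (cylindrical: R_cond = ln(r_o/r_i)/(2πkL), R_conv = 1/(h·2πrL)):
R_cast iron pipe wall = ln(57/55)/(2π×48.9×23.5) = 4.947×10^-6 K/W
R_ceramic-fibre blanket = ln(74/57)/(2π×0.106×23.5) = 0.01668 K/W
R_mineral wool = ln(114/74)/(2π×0.0445×23.5) = 0.06577 K/W
R_outer film = 1/(h_o·2πr_oL) = 1/(14.2×2π×0.114×23.5) = 0.004184 K/W
R_total = 0.08663 K/W
Q = ΔT/R_total = 319/0.08663
Q = 3680 W
T_interface = T_inner − Q·ΣR(inner→interface) = 353 − 3680×0.01668

T ≈ 292 °C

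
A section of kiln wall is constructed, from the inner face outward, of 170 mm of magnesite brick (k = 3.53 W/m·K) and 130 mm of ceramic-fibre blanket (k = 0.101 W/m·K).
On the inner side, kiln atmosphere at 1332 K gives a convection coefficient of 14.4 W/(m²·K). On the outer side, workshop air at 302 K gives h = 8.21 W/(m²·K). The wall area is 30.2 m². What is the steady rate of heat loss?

Q ≈ 20400 W

Series thermal resistances:
R_inner film = 1/(h_i·A) = 1/(14.4×30.2) = 0.002299 K/W
R_magnesite brick = L/(kA) = 0.17/(3.53×30.2) = 0.001595 K/W
R_ceramic-fibre blanket = L/(kA) = 0.13/(0.101×30.2) = 0.04262 K/W
R_outer film = 1/(h_o·A) = 1/(8.21×30.2) = 0.004033 K/W
R_total = 0.05055 K/W
Q = ΔT / R_total = 1030 / 0.05055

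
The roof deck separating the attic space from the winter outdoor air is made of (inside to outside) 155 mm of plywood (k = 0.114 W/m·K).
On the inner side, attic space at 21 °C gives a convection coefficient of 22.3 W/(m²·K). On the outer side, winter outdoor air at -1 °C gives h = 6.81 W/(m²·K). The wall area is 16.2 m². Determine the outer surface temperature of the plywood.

T ≈ 1.08 °C

Thermal resistances in series:
R_inner film = 1/(h_i·A) = 1/(22.3×16.2) = 0.002768 K/W
R_plywood = L/(kA) = 0.155/(0.114×16.2) = 0.08393 K/W
R_outer film = 1/(h_o·A) = 1/(6.81×16.2) = 0.009064 K/W
R_total = 0.09576 K/W;  Q = ΔT/R_total = 22/0.09576 = 229.7 W
T_interface = T_inner − Q·ΣR(inner→interface) = 21 − 230×0.0867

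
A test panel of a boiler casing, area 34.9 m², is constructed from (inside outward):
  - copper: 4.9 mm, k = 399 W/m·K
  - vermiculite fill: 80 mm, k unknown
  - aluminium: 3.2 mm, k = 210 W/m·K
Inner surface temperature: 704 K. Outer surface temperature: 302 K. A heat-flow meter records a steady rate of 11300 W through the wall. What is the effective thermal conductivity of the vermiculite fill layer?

Thermal resistances in series:
R_copper = L/(kA) = 0.0049/(399×34.9) = 3.519×10^-7 K/W
R_aluminium = L/(kA) = 0.0032/(210×34.9) = 4.366×10^-7 K/W
Sum of known resistances R_other = 7.885×10^-7 K/W
Total R = ΔT/Q = 402/11300 = 0.03558 K/W
R_vermiculite fill = R_total − R_other = 0.03557 K/W
k = L/(R·A) = 0.08/(0.03557×34.9)

k ≈ 0.0644 W/(m·K)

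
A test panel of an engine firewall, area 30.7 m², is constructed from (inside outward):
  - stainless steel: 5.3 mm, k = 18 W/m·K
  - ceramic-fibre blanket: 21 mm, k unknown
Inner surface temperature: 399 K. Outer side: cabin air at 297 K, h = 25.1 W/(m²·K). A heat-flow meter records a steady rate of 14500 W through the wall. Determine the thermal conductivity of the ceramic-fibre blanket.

Model the wall as resistances in series:
R_stainless steel = L/(kA) = 0.0053/(18×30.7) = 9.591×10^-6 K/W
R_outer film = 1/(h_o·A) = 1/(25.1×30.7) = 0.001298 K/W
Sum of known resistances R_other = 0.001307 K/W
Total R = ΔT/Q = 102/14500 = 0.007034 K/W
R_ceramic-fibre blanket = R_total − R_other = 0.005727 K/W
k = L/(R·A) = 0.021/(0.005727×30.7)

k ≈ 0.119 W/(m·K)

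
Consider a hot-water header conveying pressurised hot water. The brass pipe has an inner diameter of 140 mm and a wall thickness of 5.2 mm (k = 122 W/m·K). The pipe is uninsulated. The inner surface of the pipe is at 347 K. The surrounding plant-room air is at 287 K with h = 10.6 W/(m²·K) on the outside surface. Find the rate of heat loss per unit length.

q′ ≈ 300 W/m

Radial resistances (cylindrical: R_cond = ln(r_o/r_i)/(2πkL), R_conv = 1/(h·2πrL)):
R_brass pipe wall = ln(75.2/70)/(2π×122×1) = 9.348×10^-5 K/W
R_outer film = 1/(h_o·2πr_oL) = 1/(10.6×2π×0.0752×1) = 0.1997 K/W
R_total = 0.1998 K/W
Q = ΔT/R_total = 60/0.1998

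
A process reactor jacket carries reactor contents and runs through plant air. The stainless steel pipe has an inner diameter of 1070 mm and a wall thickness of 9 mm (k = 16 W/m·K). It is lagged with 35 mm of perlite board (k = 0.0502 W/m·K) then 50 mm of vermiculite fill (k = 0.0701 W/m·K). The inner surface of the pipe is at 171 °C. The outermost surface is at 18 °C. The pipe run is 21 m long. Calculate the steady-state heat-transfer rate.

Q ≈ 8330 W

Treating each annulus and film as a series resistance:
R_stainless steel pipe wall = ln(544/535)/(2π×16×21) = 7.902×10^-6 K/W
R_perlite board = ln(579/544)/(2π×0.0502×21) = 0.009414 K/W
R_vermiculite fill = ln(629/579)/(2π×0.0701×21) = 0.008955 K/W
R_total = 0.01838 K/W
Q = ΔT/R_total = 153/0.01838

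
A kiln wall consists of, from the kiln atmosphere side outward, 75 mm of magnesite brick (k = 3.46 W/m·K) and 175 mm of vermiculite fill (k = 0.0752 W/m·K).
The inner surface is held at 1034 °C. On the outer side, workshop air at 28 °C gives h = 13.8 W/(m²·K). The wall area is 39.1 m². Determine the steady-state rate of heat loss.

Q ≈ 16200 W

Treating each layer as a thermal resistance in series:
R_magnesite brick = L/(kA) = 0.075/(3.46×39.1) = 5.544×10^-4 K/W
R_vermiculite fill = L/(kA) = 0.175/(0.0752×39.1) = 0.05952 K/W
R_outer film = 1/(h_o·A) = 1/(13.8×39.1) = 0.001853 K/W
R_total = 0.06193 K/W
Q = ΔT / R_total = 1006 / 0.06193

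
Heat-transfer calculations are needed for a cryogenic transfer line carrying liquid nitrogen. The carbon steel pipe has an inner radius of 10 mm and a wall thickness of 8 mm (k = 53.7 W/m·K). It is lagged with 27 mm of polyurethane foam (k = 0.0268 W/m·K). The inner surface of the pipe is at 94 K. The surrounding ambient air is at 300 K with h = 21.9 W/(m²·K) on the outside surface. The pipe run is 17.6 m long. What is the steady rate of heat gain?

Cylindrical conduction, so R = ln(r₂/r₁)/(2πkL) per layer, in series:
R_carbon steel pipe wall = ln(18/10)/(2π×53.7×17.6) = 9.898×10^-5 K/W
R_polyurethane foam = ln(45/18)/(2π×0.0268×17.6) = 0.3092 K/W
R_outer film = 1/(h_o·2πr_oL) = 1/(21.9×2π×0.045×17.6) = 0.009176 K/W
R_total = 0.3185 K/W
Q = ΔT/R_total = 206/0.3185

Q ≈ 647 W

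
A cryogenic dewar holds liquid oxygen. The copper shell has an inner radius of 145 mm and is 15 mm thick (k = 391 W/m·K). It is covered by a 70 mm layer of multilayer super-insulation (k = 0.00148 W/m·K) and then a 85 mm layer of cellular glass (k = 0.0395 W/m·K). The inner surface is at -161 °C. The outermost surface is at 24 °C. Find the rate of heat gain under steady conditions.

Each spherical layer contributes R = (1/r_i − 1/r_o)/(4πk):
R_copper shell = (1/0.145 − 1/0.16)/(4π×391) = 1.316×10^-4 K/W
R_multilayer super-insulation = (1/0.16 − 1/0.23)/(4π×0.00148) = 102.3 K/W
R_cellular glass = (1/0.23 − 1/0.315)/(4π×0.0395) = 2.364 K/W
R_total = 104.6 K/W
Q = ΔT/R_total = 185/104.6

Q ≈ 1.77 W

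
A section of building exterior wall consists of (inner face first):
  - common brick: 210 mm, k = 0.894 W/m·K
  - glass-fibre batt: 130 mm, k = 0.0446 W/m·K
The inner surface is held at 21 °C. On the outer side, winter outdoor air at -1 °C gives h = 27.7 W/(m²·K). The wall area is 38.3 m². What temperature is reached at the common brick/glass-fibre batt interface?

T ≈ 19.4 °C

Treating each layer as a thermal resistance in series:
R_common brick = L/(kA) = 0.21/(0.894×38.3) = 0.006133 K/W
R_glass-fibre batt = L/(kA) = 0.13/(0.0446×38.3) = 0.0761 K/W
R_outer film = 1/(h_o·A) = 1/(27.7×38.3) = 9.426×10^-4 K/W
R_total = 0.08318 K/W;  Q = ΔT/R_total = 22/0.08318 = 264.5 W
T_interface = T_inner − Q·ΣR(inner→interface) = 21 − 264×0.006133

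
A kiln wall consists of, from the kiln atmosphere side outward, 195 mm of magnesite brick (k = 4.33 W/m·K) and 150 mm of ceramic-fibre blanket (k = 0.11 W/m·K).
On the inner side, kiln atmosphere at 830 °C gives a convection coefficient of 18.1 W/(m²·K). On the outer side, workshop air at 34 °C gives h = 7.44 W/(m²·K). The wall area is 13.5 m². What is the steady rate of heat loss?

Q ≈ 6720 W

Model the wall as resistances in series:
R_inner film = 1/(h_i·A) = 1/(18.1×13.5) = 0.004092 K/W
R_magnesite brick = L/(kA) = 0.195/(4.33×13.5) = 0.003336 K/W
R_ceramic-fibre blanket = L/(kA) = 0.15/(0.11×13.5) = 0.101 K/W
R_outer film = 1/(h_o·A) = 1/(7.44×13.5) = 0.009956 K/W
R_total = 0.1184 K/W
Q = ΔT / R_total = 796 / 0.1184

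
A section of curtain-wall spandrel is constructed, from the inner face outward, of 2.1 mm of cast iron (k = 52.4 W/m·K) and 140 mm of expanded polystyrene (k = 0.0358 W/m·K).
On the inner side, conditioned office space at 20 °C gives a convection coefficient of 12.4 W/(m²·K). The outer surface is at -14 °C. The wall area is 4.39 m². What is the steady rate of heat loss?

Q ≈ 37.4 W

Thermal resistances in series:
R_inner film = 1/(h_i·A) = 1/(12.4×4.39) = 0.01837 K/W
R_cast iron = L/(kA) = 0.0021/(52.4×4.39) = 9.129×10^-6 K/W
R_expanded polystyrene = L/(kA) = 0.14/(0.0358×4.39) = 0.8908 K/W
R_total = 0.9092 K/W
Q = ΔT / R_total = 34 / 0.9092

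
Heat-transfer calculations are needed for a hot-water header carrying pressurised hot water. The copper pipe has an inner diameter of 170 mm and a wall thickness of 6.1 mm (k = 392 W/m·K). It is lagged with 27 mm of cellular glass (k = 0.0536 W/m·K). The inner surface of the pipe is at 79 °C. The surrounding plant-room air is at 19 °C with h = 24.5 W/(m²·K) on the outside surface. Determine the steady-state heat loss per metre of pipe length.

Radial resistances (cylindrical: R_cond = ln(r_o/r_i)/(2πkL), R_conv = 1/(h·2πrL)):
R_copper pipe wall = ln(91.1/85)/(2π×392×1) = 2.814×10^-5 K/W
R_cellular glass = ln(118.1/91.1)/(2π×0.0536×1) = 0.7708 K/W
R_outer film = 1/(h_o·2πr_oL) = 1/(24.5×2π×0.1181×1) = 0.05501 K/W
R_total = 0.8258 K/W
Q = ΔT/R_total = 60/0.8258

q′ ≈ 72.7 W/m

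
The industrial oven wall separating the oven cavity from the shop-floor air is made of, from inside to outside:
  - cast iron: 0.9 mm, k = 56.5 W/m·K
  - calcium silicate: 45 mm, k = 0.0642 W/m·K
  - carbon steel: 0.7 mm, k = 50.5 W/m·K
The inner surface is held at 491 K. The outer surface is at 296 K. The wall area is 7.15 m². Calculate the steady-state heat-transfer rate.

Thermal resistances in series:
R_cast iron = L/(kA) = 0.0009/(56.5×7.15) = 2.228×10^-6 K/W
R_calcium silicate = L/(kA) = 0.045/(0.0642×7.15) = 0.09803 K/W
R_carbon steel = L/(kA) = 0.0007/(50.5×7.15) = 1.939×10^-6 K/W
R_total = 0.09804 K/W
Q = ΔT / R_total = 195 / 0.09804

Q ≈ 1990 W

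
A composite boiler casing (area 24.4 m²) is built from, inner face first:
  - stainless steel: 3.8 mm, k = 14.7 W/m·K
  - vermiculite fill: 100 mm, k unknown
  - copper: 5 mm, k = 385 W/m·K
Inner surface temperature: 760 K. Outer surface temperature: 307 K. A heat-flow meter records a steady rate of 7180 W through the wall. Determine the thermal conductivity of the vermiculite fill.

Series thermal resistances:
R_stainless steel = L/(kA) = 0.0038/(14.7×24.4) = 1.059×10^-5 K/W
R_copper = L/(kA) = 0.005/(385×24.4) = 5.323×10^-7 K/W
Sum of known resistances R_other = 1.113×10^-5 K/W
Total R = ΔT/Q = 453/7180 = 0.06309 K/W
R_vermiculite fill = R_total − R_other = 0.06308 K/W
k = L/(R·A) = 0.1/(0.06308×24.4)

k ≈ 0.065 W/(m·K)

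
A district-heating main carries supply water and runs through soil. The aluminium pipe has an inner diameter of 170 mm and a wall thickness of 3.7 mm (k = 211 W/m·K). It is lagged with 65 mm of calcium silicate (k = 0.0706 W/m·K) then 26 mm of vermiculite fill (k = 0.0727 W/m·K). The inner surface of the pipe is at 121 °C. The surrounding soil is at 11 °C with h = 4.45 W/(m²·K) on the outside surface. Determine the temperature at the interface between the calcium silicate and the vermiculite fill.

T ≈ 44.4 °C

Radial resistances (cylindrical: R_cond = ln(r_o/r_i)/(2πkL), R_conv = 1/(h·2πrL)):
R_aluminium pipe wall = ln(88.7/85)/(2π×211×1) = 3.214×10^-5 K/W
R_calcium silicate = ln(153.7/88.7)/(2π×0.0706×1) = 1.239 K/W
R_vermiculite fill = ln(179.7/153.7)/(2π×0.0727×1) = 0.3421 K/W
R_outer film = 1/(h_o·2πr_oL) = 1/(4.45×2π×0.1797×1) = 0.199 K/W
R_total = 1.78 K/W
Q = ΔT/R_total = 110/1.78
Q = 61.8 W/m
T_interface = T_inner − Q·ΣR(inner→interface) = 121 − 61.8×1.239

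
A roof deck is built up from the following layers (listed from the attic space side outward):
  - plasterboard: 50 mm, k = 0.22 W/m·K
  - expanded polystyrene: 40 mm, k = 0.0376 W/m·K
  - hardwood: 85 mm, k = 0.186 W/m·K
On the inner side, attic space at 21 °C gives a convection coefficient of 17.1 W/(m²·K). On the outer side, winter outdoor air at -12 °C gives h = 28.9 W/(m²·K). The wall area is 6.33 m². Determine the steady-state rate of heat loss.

Model the wall as resistances in series:
R_inner film = 1/(h_i·A) = 1/(17.1×6.33) = 0.009238 K/W
R_plasterboard = L/(kA) = 0.05/(0.22×6.33) = 0.0359 K/W
R_expanded polystyrene = L/(kA) = 0.04/(0.0376×6.33) = 0.1681 K/W
R_hardwood = L/(kA) = 0.085/(0.186×6.33) = 0.07219 K/W
R_outer film = 1/(h_o·A) = 1/(28.9×6.33) = 0.005466 K/W
R_total = 0.2909 K/W
Q = ΔT / R_total = 33 / 0.2909

Q ≈ 113 W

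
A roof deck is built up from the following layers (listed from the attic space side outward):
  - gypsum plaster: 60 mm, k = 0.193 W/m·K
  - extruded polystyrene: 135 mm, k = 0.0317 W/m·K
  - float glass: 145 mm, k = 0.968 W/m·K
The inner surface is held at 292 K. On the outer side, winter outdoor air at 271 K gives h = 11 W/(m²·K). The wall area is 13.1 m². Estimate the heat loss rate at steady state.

Q ≈ 57.2 W

Series thermal resistances:
R_gypsum plaster = L/(kA) = 0.06/(0.193×13.1) = 0.02373 K/W
R_extruded polystyrene = L/(kA) = 0.135/(0.0317×13.1) = 0.3251 K/W
R_float glass = L/(kA) = 0.145/(0.968×13.1) = 0.01143 K/W
R_outer film = 1/(h_o·A) = 1/(11×13.1) = 0.00694 K/W
R_total = 0.3672 K/W
Q = ΔT / R_total = 21 / 0.3672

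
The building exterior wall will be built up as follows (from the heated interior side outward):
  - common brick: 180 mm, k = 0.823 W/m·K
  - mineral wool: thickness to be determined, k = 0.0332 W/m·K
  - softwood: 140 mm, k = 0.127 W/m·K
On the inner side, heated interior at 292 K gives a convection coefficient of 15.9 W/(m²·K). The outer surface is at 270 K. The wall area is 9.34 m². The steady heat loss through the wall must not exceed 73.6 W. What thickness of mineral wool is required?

Treating each layer as a thermal resistance in series:
R_inner film = 1/(h_i·A) = 1/(15.9×9.34) = 0.006734 K/W
R_common brick = L/(kA) = 0.18/(0.823×9.34) = 0.02342 K/W
R_softwood = L/(kA) = 0.14/(0.127×9.34) = 0.118 K/W
Sum of the known resistances R_other = 0.1482 K/W
Required total resistance R_tot = ΔT/Q_allow = 22/73.6 = 0.2989 K/W
R_mineral wool = R_tot − R_other = 0.1507 K/W
L = R·k·A = 0.1507×0.0332×9.34

L ≈ 46.7 mm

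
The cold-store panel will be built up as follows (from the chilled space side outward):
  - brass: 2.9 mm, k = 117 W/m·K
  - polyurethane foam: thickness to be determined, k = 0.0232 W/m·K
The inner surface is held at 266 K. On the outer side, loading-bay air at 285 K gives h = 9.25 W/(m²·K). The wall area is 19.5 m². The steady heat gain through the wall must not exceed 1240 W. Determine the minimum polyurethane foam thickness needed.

L ≈ 4.42 mm

Series thermal resistances:
R_brass = L/(kA) = 0.0029/(117×19.5) = 1.271×10^-6 K/W
R_outer film = 1/(h_o·A) = 1/(9.25×19.5) = 0.005544 K/W
Sum of the known resistances R_other = 0.005545 K/W
Required total resistance R_tot = ΔT/Q_allow = 19/1240 = 0.01532 K/W
R_polyurethane foam = R_tot − R_other = 0.009777 K/W
L = R·k·A = 0.009777×0.0232×19.5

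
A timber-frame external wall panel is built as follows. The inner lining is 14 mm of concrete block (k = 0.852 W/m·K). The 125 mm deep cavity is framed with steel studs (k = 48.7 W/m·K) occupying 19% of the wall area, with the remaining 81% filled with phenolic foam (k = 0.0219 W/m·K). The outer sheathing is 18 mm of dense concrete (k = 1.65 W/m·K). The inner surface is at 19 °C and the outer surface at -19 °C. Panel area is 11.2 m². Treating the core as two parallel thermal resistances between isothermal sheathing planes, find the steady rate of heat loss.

Sheathing layers in series; stud and cavity paths in parallel between them.
R_inner = 0.014/(0.852×11.2) = 0.001467 K/W
R_stud  = 0.125/(48.7×0.19×11.2) = 0.001206 K/W
R_cav   = 0.125/(0.0219×0.81×11.2) = 0.6292 K/W
1/R_core = 1/R_stud + 1/R_cav → R_core = 0.001204 K/W
R_outer = 0.018/(1.65×11.2) = 9.74×10^-4 K/W
R_total = 0.003645 K/W
Q = ΔT/R_total = 38/0.003645

Q ≈ 10400 W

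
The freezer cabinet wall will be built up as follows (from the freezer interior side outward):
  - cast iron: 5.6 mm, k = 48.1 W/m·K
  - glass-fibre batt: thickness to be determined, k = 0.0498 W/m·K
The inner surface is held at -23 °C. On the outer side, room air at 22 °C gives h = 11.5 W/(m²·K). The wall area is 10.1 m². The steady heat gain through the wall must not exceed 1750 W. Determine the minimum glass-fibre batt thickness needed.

L ≈ 8.6 mm

Thermal resistances in series:
R_cast iron = L/(kA) = 0.0056/(48.1×10.1) = 1.153×10^-5 K/W
R_outer film = 1/(h_o·A) = 1/(11.5×10.1) = 0.00861 K/W
Sum of the known resistances R_other = 0.008621 K/W
Required total resistance R_tot = ΔT/Q_allow = 45/1750 = 0.02571 K/W
R_glass-fibre batt = R_tot − R_other = 0.01709 K/W
L = R·k·A = 0.01709×0.0498×10.1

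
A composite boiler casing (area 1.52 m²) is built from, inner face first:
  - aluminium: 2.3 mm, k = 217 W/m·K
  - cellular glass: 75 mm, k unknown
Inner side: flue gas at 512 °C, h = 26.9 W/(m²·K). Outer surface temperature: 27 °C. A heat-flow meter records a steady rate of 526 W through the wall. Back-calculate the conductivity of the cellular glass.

Model the wall as resistances in series:
R_inner film = 1/(h_i·A) = 1/(26.9×1.52) = 0.02446 K/W
R_aluminium = L/(kA) = 0.0023/(217×1.52) = 6.973×10^-6 K/W
Sum of known resistances R_other = 0.02446 K/W
Total R = ΔT/Q = 485/526 = 0.9221 K/W
R_cellular glass = R_total − R_other = 0.8976 K/W
k = L/(R·A) = 0.075/(0.8976×1.52)

k ≈ 0.055 W/(m·K)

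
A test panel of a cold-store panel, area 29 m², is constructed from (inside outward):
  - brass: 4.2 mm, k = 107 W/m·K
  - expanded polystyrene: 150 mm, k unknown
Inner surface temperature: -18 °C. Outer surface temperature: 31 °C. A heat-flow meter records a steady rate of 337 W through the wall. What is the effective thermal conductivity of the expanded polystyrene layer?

k ≈ 0.0356 W/(m·K)

Series thermal resistances:
R_brass = L/(kA) = 0.0042/(107×29) = 1.354×10^-6 K/W
Sum of known resistances R_other = 1.354×10^-6 K/W
Total R = ΔT/Q = 49/337 = 0.1454 K/W
R_expanded polystyrene = R_total − R_other = 0.1454 K/W
k = L/(R·A) = 0.15/(0.1454×29)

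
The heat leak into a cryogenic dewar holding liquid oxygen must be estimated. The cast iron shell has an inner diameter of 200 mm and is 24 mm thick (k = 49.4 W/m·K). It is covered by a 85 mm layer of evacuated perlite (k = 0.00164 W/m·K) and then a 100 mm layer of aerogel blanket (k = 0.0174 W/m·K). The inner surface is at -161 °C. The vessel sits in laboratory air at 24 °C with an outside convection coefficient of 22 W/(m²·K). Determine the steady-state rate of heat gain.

Spherical conduction: R = (1/r_in − 1/r_out)/(4πk) per layer; series-sum.
R_cast iron shell = (1/0.1 − 1/0.124)/(4π×49.4) = 0.003118 K/W
R_evacuated perlite = (1/0.124 − 1/0.209)/(4π×0.00164) = 159.1 K/W
R_aerogel blanket = (1/0.209 − 1/0.309)/(4π×0.0174) = 7.082 K/W
R_outer film = 1/(h·4πr_o²) = 1/(22×4π×0.309²) = 0.03788 K/W
R_total = 166.3 K/W
Q = ΔT/R_total = 185/166.3

Q ≈ 1.11 W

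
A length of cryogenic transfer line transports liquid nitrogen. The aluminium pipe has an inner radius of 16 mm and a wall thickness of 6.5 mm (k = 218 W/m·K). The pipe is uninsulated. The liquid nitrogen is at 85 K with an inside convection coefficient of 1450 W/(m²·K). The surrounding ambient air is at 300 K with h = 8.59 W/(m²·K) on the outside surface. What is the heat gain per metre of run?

Radial resistances (cylindrical: R_cond = ln(r_o/r_i)/(2πkL), R_conv = 1/(h·2πrL)):
R_inner film = 1/(h_i·2πr₁L) = 1/(1450×2π×0.016×1) = 0.00686 K/W
R_aluminium pipe wall = ln(22.5/16)/(2π×218×1) = 2.489×10^-4 K/W
R_outer film = 1/(h_o·2πr_oL) = 1/(8.59×2π×0.0225×1) = 0.8235 K/W
R_total = 0.8306 K/W
Q = ΔT/R_total = 215/0.8306

q′ ≈ 259 W/m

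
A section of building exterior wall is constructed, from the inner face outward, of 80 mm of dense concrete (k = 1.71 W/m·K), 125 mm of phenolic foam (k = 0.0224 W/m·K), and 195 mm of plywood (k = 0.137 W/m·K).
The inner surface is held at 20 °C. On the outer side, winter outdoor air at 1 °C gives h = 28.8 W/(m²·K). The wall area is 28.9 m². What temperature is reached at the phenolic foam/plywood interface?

T ≈ 4.91 °C

Thermal resistances in series:
R_dense concrete = L/(kA) = 0.08/(1.71×28.9) = 0.001619 K/W
R_phenolic foam = L/(kA) = 0.125/(0.0224×28.9) = 0.1931 K/W
R_plywood = L/(kA) = 0.195/(0.137×28.9) = 0.04925 K/W
R_outer film = 1/(h_o·A) = 1/(28.8×28.9) = 0.001201 K/W
R_total = 0.2452 K/W;  Q = ΔT/R_total = 19/0.2452 = 77.5 W
T_interface = T_inner − Q·ΣR(inner→interface) = 20 − 77.5×0.1947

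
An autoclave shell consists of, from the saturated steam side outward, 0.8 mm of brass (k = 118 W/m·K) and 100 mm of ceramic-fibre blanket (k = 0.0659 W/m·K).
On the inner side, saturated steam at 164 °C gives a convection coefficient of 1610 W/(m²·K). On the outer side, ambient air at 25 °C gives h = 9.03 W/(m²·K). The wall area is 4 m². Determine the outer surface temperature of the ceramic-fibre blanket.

T ≈ 34.5 °C

Treating each layer as a thermal resistance in series:
R_inner film = 1/(h_i·A) = 1/(1610×4) = 1.553×10^-4 K/W
R_brass = L/(kA) = 0.0008/(118×4) = 1.695×10^-6 K/W
R_ceramic-fibre blanket = L/(kA) = 0.1/(0.0659×4) = 0.3794 K/W
R_outer film = 1/(h_o·A) = 1/(9.03×4) = 0.02769 K/W
R_total = 0.4072 K/W;  Q = ΔT/R_total = 139/0.4072 = 341.4 W
T_interface = T_inner − Q·ΣR(inner→interface) = 164 − 341×0.3795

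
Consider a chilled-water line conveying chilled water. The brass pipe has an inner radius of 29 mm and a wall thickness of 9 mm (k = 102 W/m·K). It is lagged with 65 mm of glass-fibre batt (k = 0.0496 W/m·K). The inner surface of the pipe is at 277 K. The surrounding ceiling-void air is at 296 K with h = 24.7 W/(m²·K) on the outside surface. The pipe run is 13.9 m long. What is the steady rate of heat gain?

Q ≈ 80.9 W

Per-layer cylindrical resistances, series-summed:
R_brass pipe wall = ln(38/29)/(2π×102×13.9) = 3.034×10^-5 K/W
R_glass-fibre batt = ln(103/38)/(2π×0.0496×13.9) = 0.2302 K/W
R_outer film = 1/(h_o·2πr_oL) = 1/(24.7×2π×0.103×13.9) = 0.004501 K/W
R_total = 0.2347 K/W
Q = ΔT/R_total = 19/0.2347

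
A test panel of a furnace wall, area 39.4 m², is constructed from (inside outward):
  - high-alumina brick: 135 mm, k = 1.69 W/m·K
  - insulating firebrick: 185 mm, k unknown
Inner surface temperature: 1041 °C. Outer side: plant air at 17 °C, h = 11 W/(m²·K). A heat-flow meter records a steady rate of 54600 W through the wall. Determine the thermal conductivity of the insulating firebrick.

Model the wall as resistances in series:
R_high-alumina brick = L/(kA) = 0.135/(1.69×39.4) = 0.002027 K/W
R_outer film = 1/(h_o·A) = 1/(11×39.4) = 0.002307 K/W
Sum of known resistances R_other = 0.004335 K/W
Total R = ΔT/Q = 1024/54600 = 0.01875 K/W
R_insulating firebrick = R_total − R_other = 0.01442 K/W
k = L/(R·A) = 0.185/(0.01442×39.4)

k ≈ 0.326 W/(m·K)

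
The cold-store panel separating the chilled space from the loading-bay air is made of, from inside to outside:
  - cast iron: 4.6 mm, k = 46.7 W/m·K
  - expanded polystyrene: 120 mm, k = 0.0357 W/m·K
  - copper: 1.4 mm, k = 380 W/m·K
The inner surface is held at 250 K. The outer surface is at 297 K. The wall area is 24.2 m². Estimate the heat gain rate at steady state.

Q ≈ 338 W

Thermal resistances in series:
R_cast iron = L/(kA) = 0.0046/(46.7×24.2) = 4.07×10^-6 K/W
R_expanded polystyrene = L/(kA) = 0.12/(0.0357×24.2) = 0.1389 K/W
R_copper = L/(kA) = 0.0014/(380×24.2) = 1.522×10^-7 K/W
R_total = 0.1389 K/W
Q = ΔT / R_total = 47 / 0.1389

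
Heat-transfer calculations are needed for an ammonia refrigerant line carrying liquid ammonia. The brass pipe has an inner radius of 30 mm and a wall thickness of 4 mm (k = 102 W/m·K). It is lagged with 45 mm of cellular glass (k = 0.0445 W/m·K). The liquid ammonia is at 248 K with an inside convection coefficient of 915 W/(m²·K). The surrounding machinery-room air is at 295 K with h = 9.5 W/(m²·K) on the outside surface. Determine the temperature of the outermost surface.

Radial resistances (cylindrical: R_cond = ln(r_o/r_i)/(2πkL), R_conv = 1/(h·2πrL)):
R_inner film = 1/(h_i·2πr₁L) = 1/(915×2π×0.03×1) = 0.005798 K/W
R_brass pipe wall = ln(34/30)/(2π×102×1) = 1.953×10^-4 K/W
R_cellular glass = ln(79/34)/(2π×0.0445×1) = 3.015 K/W
R_outer film = 1/(h_o·2πr_oL) = 1/(9.5×2π×0.079×1) = 0.2121 K/W
R_total = 3.233 K/W
Q = ΔT/R_total = 47/3.233
Q = 14.5 W/m
T_interface = T_inner + Q·ΣR(inner→interface) = 248 + 14.5×3.021

T ≈ 292 K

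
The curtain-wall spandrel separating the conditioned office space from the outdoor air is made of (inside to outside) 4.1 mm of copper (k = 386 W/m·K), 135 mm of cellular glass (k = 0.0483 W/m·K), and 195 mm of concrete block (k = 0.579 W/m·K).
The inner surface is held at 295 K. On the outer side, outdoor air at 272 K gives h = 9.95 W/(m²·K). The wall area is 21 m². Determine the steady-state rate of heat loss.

Q ≈ 149 W

Thermal resistances in series:
R_copper = L/(kA) = 0.0041/(386×21) = 5.058×10^-7 K/W
R_cellular glass = L/(kA) = 0.135/(0.0483×21) = 0.1331 K/W
R_concrete block = L/(kA) = 0.195/(0.579×21) = 0.01604 K/W
R_outer film = 1/(h_o·A) = 1/(9.95×21) = 0.004786 K/W
R_total = 0.1539 K/W
Q = ΔT / R_total = 23 / 0.1539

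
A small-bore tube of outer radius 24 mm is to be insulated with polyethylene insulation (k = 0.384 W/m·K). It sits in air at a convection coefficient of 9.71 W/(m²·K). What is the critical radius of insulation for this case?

r_cr ≈ 39.5 mm

For a cylinder r_cr = k/h = 0.384/9.71
r_cr = 39.5 mm; since the bare radius (24 mm) is below r_cr, adding a thin layer of insulation will *increase* heat loss.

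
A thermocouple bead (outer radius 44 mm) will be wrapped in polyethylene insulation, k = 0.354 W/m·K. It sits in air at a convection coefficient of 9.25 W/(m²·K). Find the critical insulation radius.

r_cr ≈ 76.5 mm

For a sphere r_cr = 2k/h = 2×0.354/9.25
r_cr = 76.5 mm; since the bare radius (44 mm) is below r_cr, adding a thin layer of insulation will *increase* heat loss.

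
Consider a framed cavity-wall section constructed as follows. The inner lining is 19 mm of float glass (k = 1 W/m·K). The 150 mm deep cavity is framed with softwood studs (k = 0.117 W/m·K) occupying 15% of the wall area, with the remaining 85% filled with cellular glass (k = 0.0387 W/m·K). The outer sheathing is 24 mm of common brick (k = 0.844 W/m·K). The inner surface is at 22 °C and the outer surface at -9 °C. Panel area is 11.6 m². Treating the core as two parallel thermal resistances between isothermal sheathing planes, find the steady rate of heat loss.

Sheathing layers in series; stud and cavity paths in parallel between them.
R_inner = 0.019/(1×11.6) = 0.001638 K/W
R_stud  = 0.15/(0.117×0.15×11.6) = 0.7368 K/W
R_cav   = 0.15/(0.0387×0.85×11.6) = 0.3931 K/W
1/R_core = 1/R_stud + 1/R_cav → R_core = 0.2563 K/W
R_outer = 0.024/(0.844×11.6) = 0.002451 K/W
R_total = 0.2604 K/W
Q = ΔT/R_total = 31/0.2604

Q ≈ 119 W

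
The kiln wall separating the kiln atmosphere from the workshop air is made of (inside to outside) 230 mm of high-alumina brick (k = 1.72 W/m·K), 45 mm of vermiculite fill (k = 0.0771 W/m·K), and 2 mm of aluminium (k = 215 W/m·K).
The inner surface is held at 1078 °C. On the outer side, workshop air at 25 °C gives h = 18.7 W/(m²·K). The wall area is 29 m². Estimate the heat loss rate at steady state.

Model the wall as resistances in series:
R_high-alumina brick = L/(kA) = 0.23/(1.72×29) = 0.004611 K/W
R_vermiculite fill = L/(kA) = 0.045/(0.0771×29) = 0.02013 K/W
R_aluminium = L/(kA) = 0.002/(215×29) = 3.208×10^-7 K/W
R_outer film = 1/(h_o·A) = 1/(18.7×29) = 0.001844 K/W
R_total = 0.02658 K/W
Q = ΔT / R_total = 1053 / 0.02658

Q ≈ 39600 W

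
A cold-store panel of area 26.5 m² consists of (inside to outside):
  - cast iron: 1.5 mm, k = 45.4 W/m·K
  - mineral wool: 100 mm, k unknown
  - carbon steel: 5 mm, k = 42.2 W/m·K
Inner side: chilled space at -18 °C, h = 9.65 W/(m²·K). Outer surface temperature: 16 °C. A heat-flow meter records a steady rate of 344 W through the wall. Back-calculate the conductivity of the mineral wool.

Treating each layer as a thermal resistance in series:
R_inner film = 1/(h_i·A) = 1/(9.65×26.5) = 0.00391 K/W
R_cast iron = L/(kA) = 0.0015/(45.4×26.5) = 1.247×10^-6 K/W
R_carbon steel = L/(kA) = 0.005/(42.2×26.5) = 4.471×10^-6 K/W
Sum of known resistances R_other = 0.003916 K/W
Total R = ΔT/Q = 34/344 = 0.09884 K/W
R_mineral wool = R_total − R_other = 0.09492 K/W
k = L/(R·A) = 0.1/(0.09492×26.5)

k ≈ 0.0398 W/(m·K)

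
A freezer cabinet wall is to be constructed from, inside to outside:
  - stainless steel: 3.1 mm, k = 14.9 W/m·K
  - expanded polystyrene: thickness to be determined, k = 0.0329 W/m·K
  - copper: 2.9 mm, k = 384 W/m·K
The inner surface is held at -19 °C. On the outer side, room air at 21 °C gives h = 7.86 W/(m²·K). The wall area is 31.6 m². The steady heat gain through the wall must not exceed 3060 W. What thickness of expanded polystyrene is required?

Series thermal resistances:
R_stainless steel = L/(kA) = 0.0031/(14.9×31.6) = 6.584×10^-6 K/W
R_copper = L/(kA) = 0.0029/(384×31.6) = 2.39×10^-7 K/W
R_outer film = 1/(h_o·A) = 1/(7.86×31.6) = 0.004026 K/W
Sum of the known resistances R_other = 0.004033 K/W
Required total resistance R_tot = ΔT/Q_allow = 40/3060 = 0.01307 K/W
R_expanded polystyrene = R_tot − R_other = 0.009039 K/W
L = R·k·A = 0.009039×0.0329×31.6

L ≈ 9.4 mm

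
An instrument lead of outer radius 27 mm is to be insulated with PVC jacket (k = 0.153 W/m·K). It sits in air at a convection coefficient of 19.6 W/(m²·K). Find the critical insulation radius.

For a cylinder r_cr = k/h = 0.153/19.6
r_cr = 7.81 mm; since the bare radius (27 mm) is above r_cr, any added insulation will reduce heat loss.

r_cr ≈ 7.81 mm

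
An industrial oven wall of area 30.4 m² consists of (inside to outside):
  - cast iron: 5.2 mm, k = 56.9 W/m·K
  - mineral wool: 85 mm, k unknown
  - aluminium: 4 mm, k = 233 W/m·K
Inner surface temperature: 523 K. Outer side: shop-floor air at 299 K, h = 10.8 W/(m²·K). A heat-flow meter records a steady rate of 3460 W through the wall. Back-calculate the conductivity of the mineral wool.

Model the wall as resistances in series:
R_cast iron = L/(kA) = 0.0052/(56.9×30.4) = 3.006×10^-6 K/W
R_aluminium = L/(kA) = 0.004/(233×30.4) = 5.647×10^-7 K/W
R_outer film = 1/(h_o·A) = 1/(10.8×30.4) = 0.003046 K/W
Sum of known resistances R_other = 0.003049 K/W
Total R = ΔT/Q = 224/3460 = 0.06474 K/W
R_mineral wool = R_total − R_other = 0.06169 K/W
k = L/(R·A) = 0.085/(0.06169×30.4)

k ≈ 0.0453 W/(m·K)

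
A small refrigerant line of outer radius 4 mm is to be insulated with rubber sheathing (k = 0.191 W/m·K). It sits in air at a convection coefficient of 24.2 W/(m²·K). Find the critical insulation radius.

r_cr ≈ 7.89 mm

For a cylinder r_cr = k/h = 0.191/24.2
r_cr = 7.89 mm; since the bare radius (4 mm) is below r_cr, adding a thin layer of insulation will *increase* heat loss.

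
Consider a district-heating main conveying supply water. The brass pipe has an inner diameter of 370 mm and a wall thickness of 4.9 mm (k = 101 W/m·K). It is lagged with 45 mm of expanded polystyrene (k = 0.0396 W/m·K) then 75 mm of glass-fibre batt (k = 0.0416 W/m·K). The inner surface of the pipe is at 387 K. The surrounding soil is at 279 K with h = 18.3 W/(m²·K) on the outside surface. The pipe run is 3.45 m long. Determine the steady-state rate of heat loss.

Q ≈ 192 W

Treating each annulus and film as a series resistance:
R_brass pipe wall = ln(189.9/185)/(2π×101×3.45) = 1.194×10^-5 K/W
R_expanded polystyrene = ln(234.9/189.9)/(2π×0.0396×3.45) = 0.2477 K/W
R_glass-fibre batt = ln(309.9/234.9)/(2π×0.0416×3.45) = 0.3073 K/W
R_outer film = 1/(h_o·2πr_oL) = 1/(18.3×2π×0.3099×3.45) = 0.008134 K/W
R_total = 0.5632 K/W
Q = ΔT/R_total = 108/0.5632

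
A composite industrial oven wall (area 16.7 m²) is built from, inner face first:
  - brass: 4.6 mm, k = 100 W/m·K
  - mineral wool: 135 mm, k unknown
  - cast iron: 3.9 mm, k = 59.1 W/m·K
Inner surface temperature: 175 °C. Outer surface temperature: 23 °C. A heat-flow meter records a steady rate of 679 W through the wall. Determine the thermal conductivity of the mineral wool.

Using the resistance-network approach (series):
R_brass = L/(kA) = 0.0046/(100×16.7) = 2.754×10^-6 K/W
R_cast iron = L/(kA) = 0.0039/(59.1×16.7) = 3.951×10^-6 K/W
Sum of known resistances R_other = 6.706×10^-6 K/W
Total R = ΔT/Q = 152/679 = 0.2239 K/W
R_mineral wool = R_total − R_other = 0.2239 K/W
k = L/(R·A) = 0.135/(0.2239×16.7)

k ≈ 0.0361 W/(m·K)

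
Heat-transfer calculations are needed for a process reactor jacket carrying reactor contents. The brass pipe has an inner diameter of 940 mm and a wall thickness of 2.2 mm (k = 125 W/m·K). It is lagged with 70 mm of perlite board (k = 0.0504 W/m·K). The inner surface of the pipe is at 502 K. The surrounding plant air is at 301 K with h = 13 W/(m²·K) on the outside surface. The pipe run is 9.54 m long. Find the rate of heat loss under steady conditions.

Q ≈ 4180 W

Radial resistances (cylindrical: R_cond = ln(r_o/r_i)/(2πkL), R_conv = 1/(h·2πrL)):
R_brass pipe wall = ln(472.2/470)/(2π×125×9.54) = 6.233×10^-7 K/W
R_perlite board = ln(542.2/472.2)/(2π×0.0504×9.54) = 0.04576 K/W
R_outer film = 1/(h_o·2πr_oL) = 1/(13×2π×0.5422×9.54) = 0.002367 K/W
R_total = 0.04812 K/W
Q = ΔT/R_total = 201/0.04812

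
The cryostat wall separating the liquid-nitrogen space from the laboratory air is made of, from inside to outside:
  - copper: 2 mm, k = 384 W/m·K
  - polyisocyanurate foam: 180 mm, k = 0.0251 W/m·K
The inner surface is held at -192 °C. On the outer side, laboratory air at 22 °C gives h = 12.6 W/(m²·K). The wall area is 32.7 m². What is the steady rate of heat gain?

Q ≈ 965 W

Using the resistance-network approach (series):
R_copper = L/(kA) = 0.002/(384×32.7) = 1.593×10^-7 K/W
R_polyisocyanurate foam = L/(kA) = 0.18/(0.0251×32.7) = 0.2193 K/W
R_outer film = 1/(h_o·A) = 1/(12.6×32.7) = 0.002427 K/W
R_total = 0.2217 K/W
Q = ΔT / R_total = 214 / 0.2217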